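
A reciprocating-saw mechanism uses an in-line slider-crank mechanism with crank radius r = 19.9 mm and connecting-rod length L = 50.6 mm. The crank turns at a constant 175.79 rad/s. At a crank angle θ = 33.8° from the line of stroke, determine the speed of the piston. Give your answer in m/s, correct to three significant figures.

2.60

ω = 175.8 rad/s
For an in-line slider-crank, x = r cosθ + √(L² − r² sin²θ), so v = −rω sinθ·[1 + r cosθ/√(L² − r² sin²θ)].
With r = 0.0199 m, L = 0.0506 m, θ = 33.8°: √(L² − r² sin²θ) = 0.049374 m.
v = −0.0199·175.8·0.55630·[1 + 0.0199·0.83098/0.049374] = -2.5978 m/s.
|v| = 2.5978 m/s.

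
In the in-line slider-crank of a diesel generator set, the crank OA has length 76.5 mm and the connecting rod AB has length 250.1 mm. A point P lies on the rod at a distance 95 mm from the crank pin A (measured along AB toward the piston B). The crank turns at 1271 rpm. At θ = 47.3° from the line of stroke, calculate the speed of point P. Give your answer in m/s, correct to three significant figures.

9.15

ω = 133.1 rad/s.  Crank-pin speed |V_A| = rω = 10.182 m/s, perpendicular to OA.
Rod angle: sinφ = −(r/L) sinθ ⇒ φ = -12.991°; ω_rod = −rω cosθ/√(L²−r²sin²θ) = -28.334 rad/s.
V_P = V_A + ω_rod × AP, with AP = 0.095 m along the rod.
Components: V_Px = −rω sinθ − a·ω_rod·sinφ = -8.088 m/s;  V_Py = rω cosθ + a·ω_rod·cosφ = +4.2822 m/s.
|V_P| = √(V_Px² + V_Py²) = 9.1517 m/s.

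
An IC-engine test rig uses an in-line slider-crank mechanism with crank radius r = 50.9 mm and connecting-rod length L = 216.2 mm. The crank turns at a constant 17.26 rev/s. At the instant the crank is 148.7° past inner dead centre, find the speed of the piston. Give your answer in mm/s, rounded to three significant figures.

2290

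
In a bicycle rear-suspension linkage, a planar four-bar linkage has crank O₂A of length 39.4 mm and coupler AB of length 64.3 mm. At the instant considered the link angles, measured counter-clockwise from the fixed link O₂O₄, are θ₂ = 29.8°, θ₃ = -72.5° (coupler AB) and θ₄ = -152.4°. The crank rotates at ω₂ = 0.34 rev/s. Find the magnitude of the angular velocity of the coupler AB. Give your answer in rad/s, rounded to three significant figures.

ω₂ = 2.136 rad/s (from 0.34 rev/s).
Differentiating the loop-closure r₂e^{iθ₂}+r₃e^{iθ₃}=r₁+r₄e^{iθ₄} gives r₂ω₂e^{iθ₂}+r₃ω₃e^{iθ₃}=r₄ω₄e^{iθ₄}.
Eliminating the other unknown: ω₃ = r₂ω₂ sin(θ₄−θ₂) / [r₃ sin(θ₃−θ₄)].
Numerator sine = +0.03839; denominator sine = +0.98450.
Result = 0.0394·2.136·(+0.03839) / (0.0643·(+0.98450)) = +0.051041 rad/s; magnitude 0.051041 rad/s.

0.0510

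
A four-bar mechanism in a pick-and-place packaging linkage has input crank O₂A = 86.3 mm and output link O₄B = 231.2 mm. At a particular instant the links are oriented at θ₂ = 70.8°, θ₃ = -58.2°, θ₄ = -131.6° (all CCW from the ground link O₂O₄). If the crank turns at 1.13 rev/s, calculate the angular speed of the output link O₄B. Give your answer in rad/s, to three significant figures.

ω₂ = 7.1 rad/s (from 1.13 rev/s).
Differentiating the loop-closure r₂e^{iθ₂}+r₃e^{iθ₃}=r₁+r₄e^{iθ₄} gives r₂ω₂e^{iθ₂}+r₃ω₃e^{iθ₃}=r₄ω₄e^{iθ₄}.
Eliminating the other unknown: ω₄ = r₂ω₂ sin(θ₂−θ₃) / [r₄ sin(θ₄−θ₃)].
Numerator sine = +0.77715; denominator sine = -0.95832.
Result = 0.0863·7.1·(+0.77715) / (0.2312·(-0.95832)) = -2.1492 rad/s; magnitude 2.1492 rad/s.

2.15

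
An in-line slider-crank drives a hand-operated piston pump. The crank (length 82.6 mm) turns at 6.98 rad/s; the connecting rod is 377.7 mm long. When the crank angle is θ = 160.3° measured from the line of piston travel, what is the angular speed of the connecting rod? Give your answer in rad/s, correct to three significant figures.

1.44

ω = 6.98 rad/s
The rod makes angle φ with the slider axis where L sinφ = r sinθ; differentiating, L cosφ·φ̇ = r ω cosθ.
L cosφ = √(L² − r² sin²θ) = 0.37667 m.
|ω_rod| = r ω |cosθ| / √(L² − r² sin²θ) = 0.0826·6.98·0.94147/0.37667 = 1.441 rad/s.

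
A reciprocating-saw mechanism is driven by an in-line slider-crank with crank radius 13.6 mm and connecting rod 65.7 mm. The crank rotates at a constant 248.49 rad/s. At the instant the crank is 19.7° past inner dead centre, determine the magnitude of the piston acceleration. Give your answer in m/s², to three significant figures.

926

ω = 248.5 rad/s
x(θ) = r cosθ + √(L² − r² sin²θ); with ω constant, a = ω²·d²x/dθ².
d²x/dθ² = −r cosθ − r²(cos2θ)/√u − r⁴ sin²2θ/(4u^{3/2}),  u = L² − r² sin²θ = 0.00429547 m².
Substituting r = 0.0136 m, L = 0.0657 m, θ = 19.7°: d²x/dθ² = -0.014997 m.
a = ω²·d²x/dθ² = (248.5)²·(-0.014997) = -926.02 m/s²;  |a| = 926.02 m/s².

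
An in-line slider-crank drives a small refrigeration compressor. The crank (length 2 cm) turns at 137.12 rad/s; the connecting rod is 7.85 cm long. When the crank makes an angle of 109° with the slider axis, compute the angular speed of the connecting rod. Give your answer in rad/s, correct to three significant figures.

11.7

ω = 137.1 rad/s
The rod makes angle φ with the slider axis where L sinφ = r sinθ; differentiating, L cosφ·φ̇ = r ω cosθ.
L cosφ = √(L² − r² sin²θ) = 0.076188 m.
|ω_rod| = r ω |cosθ| / √(L² − r² sin²θ) = 0.02·137.1·0.32557/0.076188 = 11.719 rad/s.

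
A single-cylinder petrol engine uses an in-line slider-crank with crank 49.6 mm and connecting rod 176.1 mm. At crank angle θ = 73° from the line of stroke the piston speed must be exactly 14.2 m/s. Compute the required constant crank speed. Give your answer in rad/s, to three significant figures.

276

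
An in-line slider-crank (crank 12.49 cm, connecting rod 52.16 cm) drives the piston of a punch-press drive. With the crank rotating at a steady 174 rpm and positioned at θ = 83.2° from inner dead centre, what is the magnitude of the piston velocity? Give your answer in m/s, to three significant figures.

2.33

ω = 2π·174/60 = 18.22 rad/s
For an in-line slider-crank, x = r cosθ + √(L² − r² sin²θ), so v = −rω sinθ·[1 + r cosθ/√(L² − r² sin²θ)].
With r = 0.1249 m, L = 0.5216 m, θ = 83.2°: √(L² − r² sin²θ) = 0.50664 m.
v = −0.1249·18.22·0.99297·[1 + 0.1249·0.11840/0.50664] = -2.3258 m/s.
|v| = 2.3258 m/s.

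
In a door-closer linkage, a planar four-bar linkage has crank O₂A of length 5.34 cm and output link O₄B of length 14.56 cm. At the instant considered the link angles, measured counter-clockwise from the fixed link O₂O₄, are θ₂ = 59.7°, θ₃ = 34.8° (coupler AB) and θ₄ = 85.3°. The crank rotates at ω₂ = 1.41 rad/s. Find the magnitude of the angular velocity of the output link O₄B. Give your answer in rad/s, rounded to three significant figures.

0.282

ω₂ = 1.41 rad/s
Differentiating the loop-closure r₂e^{iθ₂}+r₃e^{iθ₃}=r₁+r₄e^{iθ₄} gives r₂ω₂e^{iθ₂}+r₃ω₃e^{iθ₃}=r₄ω₄e^{iθ₄}.
Eliminating the other unknown: ω₄ = r₂ω₂ sin(θ₂−θ₃) / [r₄ sin(θ₄−θ₃)].
Numerator sine = +0.42104; denominator sine = +0.77162.
Result = 0.0534·1.41·(+0.42104) / (0.1456·(+0.77162)) = +0.28217 rad/s; magnitude 0.28217 rad/s.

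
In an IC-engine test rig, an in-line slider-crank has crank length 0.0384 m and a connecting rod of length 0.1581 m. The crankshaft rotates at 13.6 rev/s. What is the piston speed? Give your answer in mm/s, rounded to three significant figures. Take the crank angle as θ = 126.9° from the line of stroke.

2230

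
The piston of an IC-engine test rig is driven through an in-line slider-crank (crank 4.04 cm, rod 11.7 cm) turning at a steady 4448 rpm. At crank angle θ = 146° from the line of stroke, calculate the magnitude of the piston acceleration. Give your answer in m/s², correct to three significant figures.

ω = 2π·4448/60 = 465.8 rad/s
x(θ) = r cosθ + √(L² − r² sin²θ); with ω constant, a = ω²·d²x/dθ².
d²x/dθ² = −r cosθ − r²(cos2θ)/√u − r⁴ sin²2θ/(4u^{3/2}),  u = L² − r² sin²θ = 0.0131786 m².
Substituting r = 0.0404 m, L = 0.117 m, θ = 146°: d²x/dθ² = +0.027789 m.
a = ω²·d²x/dθ² = (465.8)²·(+0.027789) = +6029.1 m/s²;  |a| = 6029.1 m/s².

6030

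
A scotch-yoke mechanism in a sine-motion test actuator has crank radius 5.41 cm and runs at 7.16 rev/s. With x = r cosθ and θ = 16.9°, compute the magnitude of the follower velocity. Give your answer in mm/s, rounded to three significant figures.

708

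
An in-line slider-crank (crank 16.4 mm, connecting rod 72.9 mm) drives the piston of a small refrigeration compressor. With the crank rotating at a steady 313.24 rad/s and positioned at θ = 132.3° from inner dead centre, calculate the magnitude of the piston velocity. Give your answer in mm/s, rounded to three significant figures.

3220

ω = 313.2 rad/s
For an in-line slider-crank, x = r cosθ + √(L² − r² sin²θ), so v = −rω sinθ·[1 + r cosθ/√(L² − r² sin²θ)].
With r = 0.0164 m, L = 0.0729 m, θ = 132.3°: √(L² − r² sin²θ) = 0.071884 m.
v = −0.0164·313.2·0.73963·[1 + 0.0164·-0.67301/0.071884] = -3.2162 m/s.
|v| = 3.2162 m/s = 3216.2 mm/s.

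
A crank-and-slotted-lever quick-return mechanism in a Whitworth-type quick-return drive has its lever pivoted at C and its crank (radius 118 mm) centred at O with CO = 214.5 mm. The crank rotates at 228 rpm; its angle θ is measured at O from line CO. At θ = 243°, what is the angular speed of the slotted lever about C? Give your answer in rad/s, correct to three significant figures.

1.57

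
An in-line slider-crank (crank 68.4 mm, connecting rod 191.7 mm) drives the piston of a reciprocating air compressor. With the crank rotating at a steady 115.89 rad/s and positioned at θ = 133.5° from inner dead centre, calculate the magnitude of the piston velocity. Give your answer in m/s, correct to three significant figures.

4.29

ω = 115.9 rad/s
For an in-line slider-crank, x = r cosθ + √(L² − r² sin²θ), so v = −rω sinθ·[1 + r cosθ/√(L² − r² sin²θ)].
With r = 0.0684 m, L = 0.1917 m, θ = 133.5°: √(L² − r² sin²θ) = 0.18517 m.
v = −0.0684·115.9·0.72537·[1 + 0.0684·-0.68835/0.18517] = -4.2879 m/s.
|v| = 4.2879 m/s.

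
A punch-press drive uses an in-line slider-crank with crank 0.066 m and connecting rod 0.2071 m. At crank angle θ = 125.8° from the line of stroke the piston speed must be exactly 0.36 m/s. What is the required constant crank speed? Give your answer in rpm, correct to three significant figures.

79.6

For an in-line slider-crank, |v_piston| = rω|sinθ|·[1 + r cosθ/√(L² − r² sin²θ)].
With r = 0.066 m, L = 0.2071 m, θ = 125.8°: the bracketed kinematic factor |dx/dθ| = 0.0432 m.
ω = v/|dx/dθ| = 0.36/0.0432 = 8.3333 rad/s.
N = 60ω/(2π) = 79.577 rpm.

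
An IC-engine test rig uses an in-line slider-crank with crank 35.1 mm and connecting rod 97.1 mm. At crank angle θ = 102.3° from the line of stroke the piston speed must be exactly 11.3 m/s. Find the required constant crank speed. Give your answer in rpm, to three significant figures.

For an in-line slider-crank, |v_piston| = rω|sinθ|·[1 + r cosθ/√(L² − r² sin²θ)].
With r = 0.0351 m, L = 0.0971 m, θ = 102.3°: the bracketed kinematic factor |dx/dθ| = 0.031471 m.
ω = v/|dx/dθ| = 11.3/0.031471 = 359.06 rad/s.
N = 60ω/(2π) = 3428.7 rpm.

3430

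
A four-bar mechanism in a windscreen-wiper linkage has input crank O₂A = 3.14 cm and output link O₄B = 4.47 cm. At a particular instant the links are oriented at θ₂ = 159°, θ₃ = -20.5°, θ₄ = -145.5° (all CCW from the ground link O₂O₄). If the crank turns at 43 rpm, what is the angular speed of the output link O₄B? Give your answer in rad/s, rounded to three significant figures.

ω₂ = 4.503 rad/s (from 43 rpm).
Differentiating the loop-closure r₂e^{iθ₂}+r₃e^{iθ₃}=r₁+r₄e^{iθ₄} gives r₂ω₂e^{iθ₂}+r₃ω₃e^{iθ₃}=r₄ω₄e^{iθ₄}.
Eliminating the other unknown: ω₄ = r₂ω₂ sin(θ₂−θ₃) / [r₄ sin(θ₄−θ₃)].
Numerator sine = +0.00873; denominator sine = -0.81915.
Result = 0.0314·4.503·(+0.00873) / (0.0447·(-0.81915)) = -0.033697 rad/s; magnitude 0.033697 rad/s.

0.0337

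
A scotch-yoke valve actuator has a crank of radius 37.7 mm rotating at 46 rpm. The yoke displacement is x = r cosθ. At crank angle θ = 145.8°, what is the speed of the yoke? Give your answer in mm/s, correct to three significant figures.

102

ω = 4.817 rad/s (from 46 rpm).
x = r cosθ ⇒ ẋ = −rω sinθ.
|v| = rω|sinθ| = 0.0377·4.817·|sin 145.8°| = 0.10208 m/s = 102.08 mm/s.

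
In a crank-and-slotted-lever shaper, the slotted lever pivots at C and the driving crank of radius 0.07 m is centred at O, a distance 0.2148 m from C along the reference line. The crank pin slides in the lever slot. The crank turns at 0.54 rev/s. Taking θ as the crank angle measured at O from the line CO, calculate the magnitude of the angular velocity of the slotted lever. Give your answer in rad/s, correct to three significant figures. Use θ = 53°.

0.685

ω = 3.393 rad/s (from 0.54 rev/s).
Crank pin A relative to C: A = (d + r cosθ, r sinθ); lever angle φ = atan2(r sinθ, d + r cosθ).
Differentiating tanφ: φ̇ = rω(d cosθ + r)/(d² + r² + 2dr cosθ).
d² + r² + 2dr cosθ = |CA|² = 0.0691368 m²;  d cosθ + r = +0.19927 m.
|ω_lever| = |0.07·3.393·+0.19927| / 0.0691368 = 0.68455 rad/s.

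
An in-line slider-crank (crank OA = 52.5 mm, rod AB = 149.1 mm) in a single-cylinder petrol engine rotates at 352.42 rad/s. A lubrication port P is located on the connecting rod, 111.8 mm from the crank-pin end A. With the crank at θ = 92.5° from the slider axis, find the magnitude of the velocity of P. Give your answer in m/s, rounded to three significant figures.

ω = 352.4 rad/s.  Crank-pin speed |V_A| = rω = 18.502 m/s, perpendicular to OA.
Rod angle: sinφ = −(r/L) sinθ ⇒ φ = -20.596°; ω_rod = −rω cosθ/√(L²−r²sin²θ) = +5.7824 rad/s.
V_P = V_A + ω_rod × AP, with AP = 0.1118 m along the rod.
Components: V_Px = −rω sinθ − a·ω_rod·sinφ = -18.257 m/s;  V_Py = rω cosθ + a·ω_rod·cosφ = -0.2019 m/s.
|V_P| = √(V_Px² + V_Py²) = 18.258 m/s.

18.3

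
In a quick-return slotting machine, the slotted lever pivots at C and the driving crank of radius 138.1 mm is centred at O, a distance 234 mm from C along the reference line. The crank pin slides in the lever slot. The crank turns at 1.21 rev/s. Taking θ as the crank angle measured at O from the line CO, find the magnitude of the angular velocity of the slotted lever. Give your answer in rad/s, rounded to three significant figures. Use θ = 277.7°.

2.16

ω = 7.603 rad/s (from 1.21 rev/s).
Crank pin A relative to C: A = (d + r cosθ, r sinθ); lever angle φ = atan2(r sinθ, d + r cosθ).
Differentiating tanφ: φ̇ = rω(d cosθ + r)/(d² + r² + 2dr cosθ).
d² + r² + 2dr cosθ = |CA|² = 0.0824872 m²;  d cosθ + r = +0.16945 m.
|ω_lever| = |0.1381·7.603·+0.16945| / 0.0824872 = 2.1569 rad/s.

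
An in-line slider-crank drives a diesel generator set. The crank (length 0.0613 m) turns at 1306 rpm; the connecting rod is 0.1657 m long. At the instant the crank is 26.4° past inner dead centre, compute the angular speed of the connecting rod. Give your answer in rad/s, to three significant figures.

ω = 136.8 rad/s (converted from 1306 rpm).
The rod makes angle φ with the slider axis where L sinφ = r sinθ; differentiating, L cosφ·φ̇ = r ω cosθ.
L cosφ = √(L² − r² sin²θ) = 0.16344 m.
|ω_rod| = r ω |cosθ| / √(L² − r² sin²θ) = 0.0613·136.8·0.89571/0.16344 = 45.945 rad/s.

45.9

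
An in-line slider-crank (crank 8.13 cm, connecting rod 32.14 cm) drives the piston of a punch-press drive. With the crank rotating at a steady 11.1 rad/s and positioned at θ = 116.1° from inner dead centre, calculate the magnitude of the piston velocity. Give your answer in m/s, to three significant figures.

0.718

ω = 11.1 rad/s
For an in-line slider-crank, x = r cosθ + √(L² − r² sin²θ), so v = −rω sinθ·[1 + r cosθ/√(L² − r² sin²θ)].
With r = 0.0813 m, L = 0.3214 m, θ = 116.1°: √(L² − r² sin²θ) = 0.313 m.
v = −0.0813·11.1·0.89803·[1 + 0.0813·-0.43994/0.313] = -0.7178 m/s.
|v| = 0.7178 m/s.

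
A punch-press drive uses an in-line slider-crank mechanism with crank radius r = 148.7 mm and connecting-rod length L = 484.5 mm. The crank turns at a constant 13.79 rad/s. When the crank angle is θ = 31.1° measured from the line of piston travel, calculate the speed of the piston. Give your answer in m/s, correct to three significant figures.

1.34

ω = 13.79 rad/s
For an in-line slider-crank, x = r cosθ + √(L² − r² sin²θ), so v = −rω sinθ·[1 + r cosθ/√(L² − r² sin²θ)].
With r = 0.1487 m, L = 0.4845 m, θ = 31.1°: √(L² − r² sin²θ) = 0.47837 m.
v = −0.1487·13.79·0.51653·[1 + 0.1487·0.85627/0.47837] = -1.3411 m/s.
|v| = 1.3411 m/s.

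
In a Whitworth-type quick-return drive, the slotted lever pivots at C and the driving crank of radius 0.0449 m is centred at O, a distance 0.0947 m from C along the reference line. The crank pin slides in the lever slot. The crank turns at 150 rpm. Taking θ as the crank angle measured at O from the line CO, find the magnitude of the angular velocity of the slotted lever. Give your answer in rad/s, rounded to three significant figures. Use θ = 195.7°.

ω = 15.71 rad/s (from 150 rpm).
Crank pin A relative to C: A = (d + r cosθ, r sinθ); lever angle φ = atan2(r sinθ, d + r cosθ).
Differentiating tanφ: φ̇ = rω(d cosθ + r)/(d² + r² + 2dr cosθ).
d² + r² + 2dr cosθ = |CA|² = 0.00279731 m²;  d cosθ + r = -0.046267 m.
|ω_lever| = |0.0449·15.71·-0.046267| / 0.00279731 = 11.665 rad/s.

11.7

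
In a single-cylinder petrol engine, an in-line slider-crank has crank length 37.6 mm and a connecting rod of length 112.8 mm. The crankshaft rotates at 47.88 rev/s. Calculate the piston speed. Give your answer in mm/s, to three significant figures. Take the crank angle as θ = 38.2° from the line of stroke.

ω = 2π·47.9 = 300.8 rad/s
For an in-line slider-crank, x = r cosθ + √(L² − r² sin²θ), so v = −rω sinθ·[1 + r cosθ/√(L² − r² sin²θ)].
With r = 0.0376 m, L = 0.1128 m, θ = 38.2°: √(L² − r² sin²θ) = 0.11038 m.
v = −0.0376·300.8·0.61841·[1 + 0.0376·0.78586/0.11038] = -8.8678 m/s.
|v| = 8.8678 m/s = 8867.8 mm/s.

8870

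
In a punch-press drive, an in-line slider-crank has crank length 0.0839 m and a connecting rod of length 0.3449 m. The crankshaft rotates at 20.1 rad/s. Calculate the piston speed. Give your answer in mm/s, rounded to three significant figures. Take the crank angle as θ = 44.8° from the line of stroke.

ω = 20.1 rad/s
For an in-line slider-crank, x = r cosθ + √(L² − r² sin²θ), so v = −rω sinθ·[1 + r cosθ/√(L² − r² sin²θ)].
With r = 0.0839 m, L = 0.3449 m, θ = 44.8°: √(L² − r² sin²θ) = 0.3398 m.
v = −0.0839·20.1·0.70463·[1 + 0.0839·0.70957/0.3398] = -1.3965 m/s.
|v| = 1.3965 m/s = 1396.5 mm/s.

1400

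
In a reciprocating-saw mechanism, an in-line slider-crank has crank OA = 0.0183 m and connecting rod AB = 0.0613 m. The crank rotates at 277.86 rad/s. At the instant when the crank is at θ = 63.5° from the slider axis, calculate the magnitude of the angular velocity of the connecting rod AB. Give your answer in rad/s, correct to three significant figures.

38.4

ω = 277.9 rad/s
The rod makes angle φ with the slider axis where L sinφ = r sinθ; differentiating, L cosφ·φ̇ = r ω cosθ.
L cosφ = √(L² − r² sin²θ) = 0.059072 m.
|ω_rod| = r ω |cosθ| / √(L² − r² sin²θ) = 0.0183·277.9·0.44620/0.059072 = 38.408 rad/s.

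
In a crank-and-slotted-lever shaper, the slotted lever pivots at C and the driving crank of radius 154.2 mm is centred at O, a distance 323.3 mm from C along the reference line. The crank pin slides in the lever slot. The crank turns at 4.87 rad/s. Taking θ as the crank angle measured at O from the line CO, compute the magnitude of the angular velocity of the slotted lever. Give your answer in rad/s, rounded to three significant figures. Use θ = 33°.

ω = 4.87 rad/s
Crank pin A relative to C: A = (d + r cosθ, r sinθ); lever angle φ = atan2(r sinθ, d + r cosθ).
Differentiating tanφ: φ̇ = rω(d cosθ + r)/(d² + r² + 2dr cosθ).
d² + r² + 2dr cosθ = |CA|² = 0.211921 m²;  d cosθ + r = +0.42534 m.
|ω_lever| = |0.1542·4.87·+0.42534| / 0.211921 = 1.5072 rad/s.

1.51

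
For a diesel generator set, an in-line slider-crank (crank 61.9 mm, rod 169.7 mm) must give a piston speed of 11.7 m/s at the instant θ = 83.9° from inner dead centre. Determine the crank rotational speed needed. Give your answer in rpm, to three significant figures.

For an in-line slider-crank, |v_piston| = rω|sinθ|·[1 + r cosθ/√(L² − r² sin²θ)].
With r = 0.0619 m, L = 0.1697 m, θ = 83.9°: the bracketed kinematic factor |dx/dθ| = 0.06411 m.
ω = v/|dx/dθ| = 11.7/0.06411 = 182.5 rad/s.
N = 60ω/(2π) = 1742.7 rpm.

1740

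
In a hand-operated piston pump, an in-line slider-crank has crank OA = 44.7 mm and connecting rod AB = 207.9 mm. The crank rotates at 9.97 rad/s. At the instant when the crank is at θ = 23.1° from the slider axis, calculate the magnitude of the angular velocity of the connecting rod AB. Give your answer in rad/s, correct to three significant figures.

1.98

ω = 9.97 rad/s
The rod makes angle φ with the slider axis where L sinφ = r sinθ; differentiating, L cosφ·φ̇ = r ω cosθ.
L cosφ = √(L² − r² sin²θ) = 0.20716 m.
|ω_rod| = r ω |cosθ| / √(L² − r² sin²θ) = 0.0447·9.97·0.91982/0.20716 = 1.9788 rad/s.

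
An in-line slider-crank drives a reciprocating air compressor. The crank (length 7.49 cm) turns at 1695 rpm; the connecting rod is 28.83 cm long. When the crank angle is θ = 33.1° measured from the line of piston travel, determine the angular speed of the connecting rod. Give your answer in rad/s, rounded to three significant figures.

39.0

ω = 177.5 rad/s (converted from 1695 rpm).
The rod makes angle φ with the slider axis where L sinφ = r sinθ; differentiating, L cosφ·φ̇ = r ω cosθ.
L cosφ = √(L² − r² sin²θ) = 0.28538 m.
|ω_rod| = r ω |cosθ| / √(L² − r² sin²θ) = 0.0749·177.5·0.83772/0.28538 = 39.026 rad/s.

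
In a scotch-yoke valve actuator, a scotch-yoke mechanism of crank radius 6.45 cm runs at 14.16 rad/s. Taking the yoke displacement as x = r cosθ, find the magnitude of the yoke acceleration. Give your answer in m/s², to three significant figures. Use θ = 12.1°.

12.6

ω = 14.16 rad/s
x = r cosθ ⇒ ẍ = −rω² cosθ (ω constant).
|a| = rω²|cosθ| = 0.0645·(14.16)²·|cos 12.1°| = 12.645 m/s².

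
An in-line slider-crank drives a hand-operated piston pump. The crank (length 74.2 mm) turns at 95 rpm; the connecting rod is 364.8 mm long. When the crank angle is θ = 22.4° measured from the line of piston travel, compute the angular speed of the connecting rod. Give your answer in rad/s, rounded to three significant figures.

ω = 9.948 rad/s (converted from 95 rpm).
The rod makes angle φ with the slider axis where L sinφ = r sinθ; differentiating, L cosφ·φ̇ = r ω cosθ.
L cosφ = √(L² − r² sin²θ) = 0.3637 m.
|ω_rod| = r ω |cosθ| / √(L² − r² sin²θ) = 0.0742·9.948·0.92455/0.3637 = 1.8765 rad/s.

1.88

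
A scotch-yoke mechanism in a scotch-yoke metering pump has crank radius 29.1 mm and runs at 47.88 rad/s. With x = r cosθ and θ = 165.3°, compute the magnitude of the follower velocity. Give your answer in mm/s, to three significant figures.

ω = 47.88 rad/s
x = r cosθ ⇒ ẋ = −rω sinθ.
|v| = rω|sinθ| = 0.0291·47.88·|sin 165.3°| = 0.35356 m/s = 353.56 mm/s.

354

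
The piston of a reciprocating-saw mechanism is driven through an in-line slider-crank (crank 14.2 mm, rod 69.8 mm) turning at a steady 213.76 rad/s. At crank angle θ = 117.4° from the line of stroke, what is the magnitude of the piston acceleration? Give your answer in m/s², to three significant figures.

ω = 213.8 rad/s
x(θ) = r cosθ + √(L² − r² sin²θ); with ω constant, a = ω²·d²x/dθ².
d²x/dθ² = −r cosθ − r²(cos2θ)/√u − r⁴ sin²2θ/(4u^{3/2}),  u = L² − r² sin²θ = 0.0047131 m².
Substituting r = 0.0142 m, L = 0.0698 m, θ = 117.4°: d²x/dθ² = +0.0082069 m.
a = ω²·d²x/dθ² = (213.8)²·(+0.0082069) = +375 m/s²;  |a| = 375 m/s².

375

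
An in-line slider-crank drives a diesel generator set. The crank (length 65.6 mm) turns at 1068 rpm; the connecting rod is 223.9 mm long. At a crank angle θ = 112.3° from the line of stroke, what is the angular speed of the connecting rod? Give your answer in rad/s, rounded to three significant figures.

12.9

ω = 111.8 rad/s (converted from 1068 rpm).
The rod makes angle φ with the slider axis where L sinφ = r sinθ; differentiating, L cosφ·φ̇ = r ω cosθ.
L cosφ = √(L² − r² sin²θ) = 0.21552 m.
|ω_rod| = r ω |cosθ| / √(L² − r² sin²θ) = 0.0656·111.8·0.37946/0.21552 = 12.918 rad/s.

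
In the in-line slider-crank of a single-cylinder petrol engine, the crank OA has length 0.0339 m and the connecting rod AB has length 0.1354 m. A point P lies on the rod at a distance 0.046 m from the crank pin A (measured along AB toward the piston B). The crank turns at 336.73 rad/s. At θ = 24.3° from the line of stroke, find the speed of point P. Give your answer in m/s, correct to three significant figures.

8.53

ω = 336.7 rad/s.  Crank-pin speed |V_A| = rω = 11.415 m/s, perpendicular to OA.
Rod angle: sinφ = −(r/L) sinθ ⇒ φ = -5.914°; ω_rod = −rω cosθ/√(L²−r²sin²θ) = -77.249 rad/s.
V_P = V_A + ω_rod × AP, with AP = 0.046 m along the rod.
Components: V_Px = −rω sinθ − a·ω_rod·sinφ = -5.0636 m/s;  V_Py = rω cosθ + a·ω_rod·cosφ = +6.8693 m/s.
|V_P| = √(V_Px² + V_Py²) = 8.5339 m/s.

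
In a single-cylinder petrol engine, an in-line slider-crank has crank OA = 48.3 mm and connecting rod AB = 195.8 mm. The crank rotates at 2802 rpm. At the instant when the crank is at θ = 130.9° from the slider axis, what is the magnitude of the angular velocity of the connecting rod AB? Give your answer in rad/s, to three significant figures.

ω = 293.4 rad/s (converted from 2802 rpm).
The rod makes angle φ with the slider axis where L sinφ = r sinθ; differentiating, L cosφ·φ̇ = r ω cosθ.
L cosφ = √(L² − r² sin²θ) = 0.19237 m.
|ω_rod| = r ω |cosθ| / √(L² − r² sin²θ) = 0.0483·293.4·0.65474/0.19237 = 48.237 rad/s.

48.2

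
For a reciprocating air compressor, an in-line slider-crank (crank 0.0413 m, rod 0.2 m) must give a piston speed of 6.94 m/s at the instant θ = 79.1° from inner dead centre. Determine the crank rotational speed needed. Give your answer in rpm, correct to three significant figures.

For an in-line slider-crank, |v_piston| = rω|sinθ|·[1 + r cosθ/√(L² − r² sin²θ)].
With r = 0.0413 m, L = 0.2 m, θ = 79.1°: the bracketed kinematic factor |dx/dθ| = 0.042172 m.
ω = v/|dx/dθ| = 6.94/0.042172 = 164.56 rad/s.
N = 60ω/(2π) = 1571.5 rpm.

1570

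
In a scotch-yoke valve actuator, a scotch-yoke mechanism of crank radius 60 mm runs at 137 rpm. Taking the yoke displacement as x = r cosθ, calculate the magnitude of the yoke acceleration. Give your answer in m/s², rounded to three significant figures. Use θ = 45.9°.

ω = 14.35 rad/s (from 137 rpm).
x = r cosθ ⇒ ẍ = −rω² cosθ (ω constant).
|a| = rω²|cosθ| = 0.06·(14.35)²·|cos 45.9°| = 8.5942 m/s².

8.59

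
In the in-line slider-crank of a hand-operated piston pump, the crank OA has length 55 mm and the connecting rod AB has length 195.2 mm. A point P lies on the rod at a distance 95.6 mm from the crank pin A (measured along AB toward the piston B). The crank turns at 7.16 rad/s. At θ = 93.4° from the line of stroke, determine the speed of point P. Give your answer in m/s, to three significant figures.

0.390

ω = 7.16 rad/s.  Crank-pin speed |V_A| = rω = 0.3938 m/s, perpendicular to OA.
Rod angle: sinφ = −(r/L) sinθ ⇒ φ = -16.336°; ω_rod = −rω cosθ/√(L²−r²sin²θ) = +0.12468 rad/s.
V_P = V_A + ω_rod × AP, with AP = 0.0956 m along the rod.
Components: V_Px = −rω sinθ − a·ω_rod·sinφ = -0.38975 m/s;  V_Py = rω cosθ + a·ω_rod·cosφ = -0.011917 m/s.
|V_P| = √(V_Px² + V_Py²) = 0.38994 m/s.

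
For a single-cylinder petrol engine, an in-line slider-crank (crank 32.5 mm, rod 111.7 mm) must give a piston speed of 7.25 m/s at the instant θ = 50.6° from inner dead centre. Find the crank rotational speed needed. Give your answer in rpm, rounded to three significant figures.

2320

For an in-line slider-crank, |v_piston| = rω|sinθ|·[1 + r cosθ/√(L² − r² sin²θ)].
With r = 0.0325 m, L = 0.1117 m, θ = 50.6°: the bracketed kinematic factor |dx/dθ| = 0.029874 m.
ω = v/|dx/dθ| = 7.25/0.029874 = 242.69 rad/s.
N = 60ω/(2π) = 2317.5 rpm.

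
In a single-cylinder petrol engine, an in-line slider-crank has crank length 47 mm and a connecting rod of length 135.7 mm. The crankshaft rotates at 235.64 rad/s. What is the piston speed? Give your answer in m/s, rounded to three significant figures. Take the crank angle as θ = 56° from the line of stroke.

11.0

ω = 235.6 rad/s
For an in-line slider-crank, x = r cosθ + √(L² − r² sin²θ), so v = −rω sinθ·[1 + r cosθ/√(L² − r² sin²θ)].
With r = 0.047 m, L = 0.1357 m, θ = 56°: √(L² − r² sin²θ) = 0.12999 m.
v = −0.047·235.6·0.82904·[1 + 0.047·0.55919/0.12999] = -11.038 m/s.
|v| = 11.038 m/s.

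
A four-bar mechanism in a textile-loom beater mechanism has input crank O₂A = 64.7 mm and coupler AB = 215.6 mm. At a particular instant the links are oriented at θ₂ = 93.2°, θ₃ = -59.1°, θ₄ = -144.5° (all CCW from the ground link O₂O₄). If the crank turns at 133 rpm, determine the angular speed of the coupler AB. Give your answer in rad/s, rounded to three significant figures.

3.54

ω₂ = 13.93 rad/s (from 133 rpm).
Differentiating the loop-closure r₂e^{iθ₂}+r₃e^{iθ₃}=r₁+r₄e^{iθ₄} gives r₂ω₂e^{iθ₂}+r₃ω₃e^{iθ₃}=r₄ω₄e^{iθ₄}.
Eliminating the other unknown: ω₃ = r₂ω₂ sin(θ₄−θ₂) / [r₃ sin(θ₃−θ₄)].
Numerator sine = +0.84526; denominator sine = +0.99678.
Result = 0.0647·13.93·(+0.84526) / (0.2156·(+0.99678)) = +3.5443 rad/s; magnitude 3.5443 rad/s.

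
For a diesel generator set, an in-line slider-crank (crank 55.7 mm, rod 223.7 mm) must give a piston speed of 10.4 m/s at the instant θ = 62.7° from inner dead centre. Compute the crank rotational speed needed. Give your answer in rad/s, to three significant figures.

188

For an in-line slider-crank, |v_piston| = rω|sinθ|·[1 + r cosθ/√(L² − r² sin²θ)].
With r = 0.0557 m, L = 0.2237 m, θ = 62.7°: the bracketed kinematic factor |dx/dθ| = 0.055292 m.
ω = v/|dx/dθ| = 10.4/0.055292 = 188.09 rad/s.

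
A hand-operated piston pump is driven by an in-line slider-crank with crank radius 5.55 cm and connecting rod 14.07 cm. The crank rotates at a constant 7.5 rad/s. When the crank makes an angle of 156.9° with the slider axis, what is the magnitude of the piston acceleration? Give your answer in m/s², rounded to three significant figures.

1.98

ω = 7.5 rad/s
x(θ) = r cosθ + √(L² − r² sin²θ); with ω constant, a = ω²·d²x/dθ².
d²x/dθ² = −r cosθ − r²(cos2θ)/√u − r⁴ sin²2θ/(4u^{3/2}),  u = L² − r² sin²θ = 0.0193224 m².
Substituting r = 0.0555 m, L = 0.1407 m, θ = 156.9°: d²x/dθ² = +0.035253 m.
a = ω²·d²x/dθ² = (7.5)²·(+0.035253) = +1.983 m/s²;  |a| = 1.983 m/s².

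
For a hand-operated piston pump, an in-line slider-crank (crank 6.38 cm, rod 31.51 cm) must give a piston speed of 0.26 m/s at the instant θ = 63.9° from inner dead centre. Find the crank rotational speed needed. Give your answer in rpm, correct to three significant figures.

39.7

For an in-line slider-crank, |v_piston| = rω|sinθ|·[1 + r cosθ/√(L² − r² sin²θ)].
With r = 0.0638 m, L = 0.3151 m, θ = 63.9°: the bracketed kinematic factor |dx/dθ| = 0.062484 m.
ω = v/|dx/dθ| = 0.26/0.062484 = 4.161 rad/s.
N = 60ω/(2π) = 39.735 rpm.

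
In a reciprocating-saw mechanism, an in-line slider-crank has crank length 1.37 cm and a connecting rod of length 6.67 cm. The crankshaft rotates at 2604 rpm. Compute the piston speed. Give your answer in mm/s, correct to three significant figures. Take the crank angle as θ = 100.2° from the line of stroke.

3540

ω = 2π·2604/60 = 272.7 rad/s
For an in-line slider-crank, x = r cosθ + √(L² − r² sin²θ), so v = −rω sinθ·[1 + r cosθ/√(L² − r² sin²θ)].
With r = 0.0137 m, L = 0.0667 m, θ = 100.2°: √(L² − r² sin²θ) = 0.065323 m.
v = −0.0137·272.7·0.98420·[1 + 0.0137·-0.17708/0.065323] = -3.5403 m/s.
|v| = 3.5403 m/s = 3540.3 mm/s.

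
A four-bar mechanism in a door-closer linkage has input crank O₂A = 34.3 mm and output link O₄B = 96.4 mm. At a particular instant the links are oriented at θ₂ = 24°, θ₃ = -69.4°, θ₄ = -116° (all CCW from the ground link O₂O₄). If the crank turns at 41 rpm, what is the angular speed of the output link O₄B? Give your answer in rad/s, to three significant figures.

ω₂ = 4.294 rad/s (from 41 rpm).
Differentiating the loop-closure r₂e^{iθ₂}+r₃e^{iθ₃}=r₁+r₄e^{iθ₄} gives r₂ω₂e^{iθ₂}+r₃ω₃e^{iθ₃}=r₄ω₄e^{iθ₄}.
Eliminating the other unknown: ω₄ = r₂ω₂ sin(θ₂−θ₃) / [r₄ sin(θ₄−θ₃)].
Numerator sine = +0.99824; denominator sine = -0.72657.
Result = 0.0343·4.294·(+0.99824) / (0.0964·(-0.72657)) = -2.0989 rad/s; magnitude 2.0989 rad/s.

2.10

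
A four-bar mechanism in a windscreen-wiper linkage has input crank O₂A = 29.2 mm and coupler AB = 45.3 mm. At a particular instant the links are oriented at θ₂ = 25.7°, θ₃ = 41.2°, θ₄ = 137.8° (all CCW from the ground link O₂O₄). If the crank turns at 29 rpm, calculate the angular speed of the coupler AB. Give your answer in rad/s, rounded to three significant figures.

1.83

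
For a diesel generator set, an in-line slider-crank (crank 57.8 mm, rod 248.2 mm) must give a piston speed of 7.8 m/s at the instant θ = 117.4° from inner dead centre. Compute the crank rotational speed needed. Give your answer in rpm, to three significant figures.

1630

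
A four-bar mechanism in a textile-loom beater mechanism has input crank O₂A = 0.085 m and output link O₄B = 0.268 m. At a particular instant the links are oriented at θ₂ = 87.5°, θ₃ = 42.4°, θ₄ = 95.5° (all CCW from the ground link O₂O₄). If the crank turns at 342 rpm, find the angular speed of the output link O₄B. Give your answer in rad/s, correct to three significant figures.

ω₂ = 35.81 rad/s (from 342 rpm).
Differentiating the loop-closure r₂e^{iθ₂}+r₃e^{iθ₃}=r₁+r₄e^{iθ₄} gives r₂ω₂e^{iθ₂}+r₃ω₃e^{iθ₃}=r₄ω₄e^{iθ₄}.
Eliminating the other unknown: ω₄ = r₂ω₂ sin(θ₂−θ₃) / [r₄ sin(θ₄−θ₃)].
Numerator sine = +0.70834; denominator sine = +0.79968.
Result = 0.085·35.81·(+0.70834) / (0.268·(+0.79968)) = +10.061 rad/s; magnitude 10.061 rad/s.

10.1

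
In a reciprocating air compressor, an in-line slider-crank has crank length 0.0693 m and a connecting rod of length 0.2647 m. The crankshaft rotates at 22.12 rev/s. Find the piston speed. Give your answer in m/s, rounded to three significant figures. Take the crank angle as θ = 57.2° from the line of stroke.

9.27

ω = 2π·22.1 = 139 rad/s
For an in-line slider-crank, x = r cosθ + √(L² − r² sin²θ), so v = −rω sinθ·[1 + r cosθ/√(L² − r² sin²θ)].
With r = 0.0693 m, L = 0.2647 m, θ = 57.2°: √(L² − r² sin²θ) = 0.25821 m.
v = −0.0693·139·0.84057·[1 + 0.0693·0.54171/0.25821] = -9.273 m/s.
|v| = 9.273 m/s.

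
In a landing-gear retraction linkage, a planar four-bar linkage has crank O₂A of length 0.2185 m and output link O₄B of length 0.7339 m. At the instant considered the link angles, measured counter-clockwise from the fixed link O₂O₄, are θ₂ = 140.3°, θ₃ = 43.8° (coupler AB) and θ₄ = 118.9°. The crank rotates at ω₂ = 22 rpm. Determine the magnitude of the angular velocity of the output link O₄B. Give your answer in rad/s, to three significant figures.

ω₂ = 2.304 rad/s (from 22 rpm).
Differentiating the loop-closure r₂e^{iθ₂}+r₃e^{iθ₃}=r₁+r₄e^{iθ₄} gives r₂ω₂e^{iθ₂}+r₃ω₃e^{iθ₃}=r₄ω₄e^{iθ₄}.
Eliminating the other unknown: ω₄ = r₂ω₂ sin(θ₂−θ₃) / [r₄ sin(θ₄−θ₃)].
Numerator sine = +0.99357; denominator sine = +0.96638.
Result = 0.2185·2.304·(+0.99357) / (0.7339·(+0.96638)) = +0.70521 rad/s; magnitude 0.70521 rad/s.

0.705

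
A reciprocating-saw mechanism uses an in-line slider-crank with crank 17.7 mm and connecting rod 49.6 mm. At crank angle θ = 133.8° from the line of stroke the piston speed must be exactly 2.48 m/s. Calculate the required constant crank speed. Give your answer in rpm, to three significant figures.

For an in-line slider-crank, |v_piston| = rω|sinθ|·[1 + r cosθ/√(L² − r² sin²θ)].
With r = 0.0177 m, L = 0.0496 m, θ = 133.8°: the bracketed kinematic factor |dx/dθ| = 0.0095096 m.
ω = v/|dx/dθ| = 2.48/0.0095096 = 260.79 rad/s.
N = 60ω/(2π) = 2490.4 rpm.

2490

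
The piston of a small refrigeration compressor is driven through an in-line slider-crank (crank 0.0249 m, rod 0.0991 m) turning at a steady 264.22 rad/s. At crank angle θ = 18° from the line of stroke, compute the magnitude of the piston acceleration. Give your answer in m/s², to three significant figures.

ω = 264.2 rad/s
x(θ) = r cosθ + √(L² − r² sin²θ); with ω constant, a = ω²·d²x/dθ².
d²x/dθ² = −r cosθ − r²(cos2θ)/√u − r⁴ sin²2θ/(4u^{3/2}),  u = L² − r² sin²θ = 0.0097616 m².
Substituting r = 0.0249 m, L = 0.0991 m, θ = 18°: d²x/dθ² = -0.028793 m.
a = ω²·d²x/dθ² = (264.2)²·(-0.028793) = -2010.1 m/s²;  |a| = 2010.1 m/s².

2010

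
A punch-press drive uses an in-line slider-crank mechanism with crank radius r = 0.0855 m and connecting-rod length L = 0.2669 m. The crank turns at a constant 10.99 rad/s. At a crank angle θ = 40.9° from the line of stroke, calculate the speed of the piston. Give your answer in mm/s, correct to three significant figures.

768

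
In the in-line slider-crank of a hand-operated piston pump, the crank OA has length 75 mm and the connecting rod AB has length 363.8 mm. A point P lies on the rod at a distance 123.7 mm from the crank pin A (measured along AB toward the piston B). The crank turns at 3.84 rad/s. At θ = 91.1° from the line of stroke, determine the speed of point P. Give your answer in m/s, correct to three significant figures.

0.288

ω = 3.84 rad/s.  Crank-pin speed |V_A| = rω = 0.288 m/s, perpendicular to OA.
Rod angle: sinφ = −(r/L) sinθ ⇒ φ = -11.895°; ω_rod = −rω cosθ/√(L²−r²sin²θ) = +0.015531 rad/s.
V_P = V_A + ω_rod × AP, with AP = 0.1237 m along the rod.
Components: V_Px = −rω sinθ − a·ω_rod·sinφ = -0.28755 m/s;  V_Py = rω cosθ + a·ω_rod·cosφ = -0.0036489 m/s.
|V_P| = √(V_Px² + V_Py²) = 0.28757 m/s.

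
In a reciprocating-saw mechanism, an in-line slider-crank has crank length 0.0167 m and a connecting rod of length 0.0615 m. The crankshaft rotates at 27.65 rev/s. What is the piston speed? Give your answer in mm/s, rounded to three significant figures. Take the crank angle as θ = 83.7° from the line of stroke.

2970

ω = 2π·27.6 = 173.7 rad/s
For an in-line slider-crank, x = r cosθ + √(L² − r² sin²θ), so v = −rω sinθ·[1 + r cosθ/√(L² − r² sin²θ)].
With r = 0.0167 m, L = 0.0615 m, θ = 83.7°: √(L² − r² sin²θ) = 0.059218 m.
v = −0.0167·173.7·0.99396·[1 + 0.0167·0.10973/0.059218] = -2.973 m/s.
|v| = 2.973 m/s = 2973 mm/s.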